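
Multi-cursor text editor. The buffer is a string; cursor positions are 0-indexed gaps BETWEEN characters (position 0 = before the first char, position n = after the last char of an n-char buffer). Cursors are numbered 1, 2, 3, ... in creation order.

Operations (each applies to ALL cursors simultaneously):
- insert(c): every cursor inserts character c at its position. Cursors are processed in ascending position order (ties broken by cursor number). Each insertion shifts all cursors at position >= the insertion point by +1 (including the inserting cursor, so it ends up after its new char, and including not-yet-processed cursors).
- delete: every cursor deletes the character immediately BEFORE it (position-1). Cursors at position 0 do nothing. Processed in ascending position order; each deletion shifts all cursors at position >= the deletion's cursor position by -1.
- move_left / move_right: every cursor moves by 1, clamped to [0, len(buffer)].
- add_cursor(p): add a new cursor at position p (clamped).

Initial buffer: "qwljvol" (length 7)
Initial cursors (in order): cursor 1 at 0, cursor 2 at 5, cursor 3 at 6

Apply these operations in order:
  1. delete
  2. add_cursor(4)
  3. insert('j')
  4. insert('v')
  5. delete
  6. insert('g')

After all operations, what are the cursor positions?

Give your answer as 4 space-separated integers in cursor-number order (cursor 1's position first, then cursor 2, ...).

Answer: 2 12 12 12

Derivation:
After op 1 (delete): buffer="qwljl" (len 5), cursors c1@0 c2@4 c3@4, authorship .....
After op 2 (add_cursor(4)): buffer="qwljl" (len 5), cursors c1@0 c2@4 c3@4 c4@4, authorship .....
After op 3 (insert('j')): buffer="jqwljjjjl" (len 9), cursors c1@1 c2@8 c3@8 c4@8, authorship 1....234.
After op 4 (insert('v')): buffer="jvqwljjjjvvvl" (len 13), cursors c1@2 c2@12 c3@12 c4@12, authorship 11....234234.
After op 5 (delete): buffer="jqwljjjjl" (len 9), cursors c1@1 c2@8 c3@8 c4@8, authorship 1....234.
After op 6 (insert('g')): buffer="jgqwljjjjgggl" (len 13), cursors c1@2 c2@12 c3@12 c4@12, authorship 11....234234.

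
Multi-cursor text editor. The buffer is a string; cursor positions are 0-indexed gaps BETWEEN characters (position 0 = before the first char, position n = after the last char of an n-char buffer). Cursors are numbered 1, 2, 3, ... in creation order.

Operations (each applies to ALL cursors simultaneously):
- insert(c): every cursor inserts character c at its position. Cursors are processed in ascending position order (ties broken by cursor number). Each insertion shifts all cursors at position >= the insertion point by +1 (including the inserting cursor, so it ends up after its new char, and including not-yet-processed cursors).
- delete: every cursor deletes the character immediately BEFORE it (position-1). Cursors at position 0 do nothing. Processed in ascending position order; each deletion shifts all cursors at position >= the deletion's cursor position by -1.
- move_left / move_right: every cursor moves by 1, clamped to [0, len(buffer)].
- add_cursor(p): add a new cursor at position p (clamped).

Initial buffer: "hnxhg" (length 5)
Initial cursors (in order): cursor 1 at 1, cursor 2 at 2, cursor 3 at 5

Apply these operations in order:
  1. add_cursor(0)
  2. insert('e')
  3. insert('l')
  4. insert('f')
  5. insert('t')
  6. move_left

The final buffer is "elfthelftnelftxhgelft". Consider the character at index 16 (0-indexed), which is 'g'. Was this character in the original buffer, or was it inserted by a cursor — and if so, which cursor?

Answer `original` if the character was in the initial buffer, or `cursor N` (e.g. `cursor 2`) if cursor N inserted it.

After op 1 (add_cursor(0)): buffer="hnxhg" (len 5), cursors c4@0 c1@1 c2@2 c3@5, authorship .....
After op 2 (insert('e')): buffer="ehenexhge" (len 9), cursors c4@1 c1@3 c2@5 c3@9, authorship 4.1.2...3
After op 3 (insert('l')): buffer="elhelnelxhgel" (len 13), cursors c4@2 c1@5 c2@8 c3@13, authorship 44.11.22...33
After op 4 (insert('f')): buffer="elfhelfnelfxhgelf" (len 17), cursors c4@3 c1@7 c2@11 c3@17, authorship 444.111.222...333
After op 5 (insert('t')): buffer="elfthelftnelftxhgelft" (len 21), cursors c4@4 c1@9 c2@14 c3@21, authorship 4444.1111.2222...3333
After op 6 (move_left): buffer="elfthelftnelftxhgelft" (len 21), cursors c4@3 c1@8 c2@13 c3@20, authorship 4444.1111.2222...3333
Authorship (.=original, N=cursor N): 4 4 4 4 . 1 1 1 1 . 2 2 2 2 . . . 3 3 3 3
Index 16: author = original

Answer: original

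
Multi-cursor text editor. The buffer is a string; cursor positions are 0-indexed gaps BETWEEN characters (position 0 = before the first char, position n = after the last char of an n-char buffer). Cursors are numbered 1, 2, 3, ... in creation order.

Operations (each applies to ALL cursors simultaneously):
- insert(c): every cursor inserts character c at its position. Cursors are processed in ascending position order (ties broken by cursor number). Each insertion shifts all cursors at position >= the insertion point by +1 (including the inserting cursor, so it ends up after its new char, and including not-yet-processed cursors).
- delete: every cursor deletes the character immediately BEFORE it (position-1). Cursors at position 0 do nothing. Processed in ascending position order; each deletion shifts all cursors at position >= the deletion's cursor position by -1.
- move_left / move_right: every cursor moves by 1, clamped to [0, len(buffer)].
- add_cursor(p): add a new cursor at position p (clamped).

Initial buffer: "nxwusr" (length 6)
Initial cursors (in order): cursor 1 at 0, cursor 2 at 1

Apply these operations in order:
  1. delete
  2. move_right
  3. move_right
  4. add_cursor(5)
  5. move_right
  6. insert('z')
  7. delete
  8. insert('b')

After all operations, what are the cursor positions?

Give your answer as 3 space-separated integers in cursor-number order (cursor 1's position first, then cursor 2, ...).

Answer: 5 5 8

Derivation:
After op 1 (delete): buffer="xwusr" (len 5), cursors c1@0 c2@0, authorship .....
After op 2 (move_right): buffer="xwusr" (len 5), cursors c1@1 c2@1, authorship .....
After op 3 (move_right): buffer="xwusr" (len 5), cursors c1@2 c2@2, authorship .....
After op 4 (add_cursor(5)): buffer="xwusr" (len 5), cursors c1@2 c2@2 c3@5, authorship .....
After op 5 (move_right): buffer="xwusr" (len 5), cursors c1@3 c2@3 c3@5, authorship .....
After op 6 (insert('z')): buffer="xwuzzsrz" (len 8), cursors c1@5 c2@5 c3@8, authorship ...12..3
After op 7 (delete): buffer="xwusr" (len 5), cursors c1@3 c2@3 c3@5, authorship .....
After op 8 (insert('b')): buffer="xwubbsrb" (len 8), cursors c1@5 c2@5 c3@8, authorship ...12..3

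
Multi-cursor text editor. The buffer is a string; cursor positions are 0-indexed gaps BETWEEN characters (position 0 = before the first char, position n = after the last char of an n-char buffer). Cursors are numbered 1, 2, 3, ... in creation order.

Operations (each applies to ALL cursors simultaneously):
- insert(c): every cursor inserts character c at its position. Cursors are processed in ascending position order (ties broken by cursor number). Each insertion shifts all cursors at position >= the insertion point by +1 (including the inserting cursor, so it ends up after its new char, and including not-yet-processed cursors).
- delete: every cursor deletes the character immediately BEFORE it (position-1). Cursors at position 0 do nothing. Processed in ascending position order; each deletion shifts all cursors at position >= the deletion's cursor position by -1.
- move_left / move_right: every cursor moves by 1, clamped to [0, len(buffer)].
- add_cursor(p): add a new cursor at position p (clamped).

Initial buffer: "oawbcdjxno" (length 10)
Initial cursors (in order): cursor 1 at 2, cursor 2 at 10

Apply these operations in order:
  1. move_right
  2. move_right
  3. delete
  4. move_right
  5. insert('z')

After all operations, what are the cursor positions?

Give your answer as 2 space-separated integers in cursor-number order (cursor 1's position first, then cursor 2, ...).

Answer: 5 10

Derivation:
After op 1 (move_right): buffer="oawbcdjxno" (len 10), cursors c1@3 c2@10, authorship ..........
After op 2 (move_right): buffer="oawbcdjxno" (len 10), cursors c1@4 c2@10, authorship ..........
After op 3 (delete): buffer="oawcdjxn" (len 8), cursors c1@3 c2@8, authorship ........
After op 4 (move_right): buffer="oawcdjxn" (len 8), cursors c1@4 c2@8, authorship ........
After op 5 (insert('z')): buffer="oawczdjxnz" (len 10), cursors c1@5 c2@10, authorship ....1....2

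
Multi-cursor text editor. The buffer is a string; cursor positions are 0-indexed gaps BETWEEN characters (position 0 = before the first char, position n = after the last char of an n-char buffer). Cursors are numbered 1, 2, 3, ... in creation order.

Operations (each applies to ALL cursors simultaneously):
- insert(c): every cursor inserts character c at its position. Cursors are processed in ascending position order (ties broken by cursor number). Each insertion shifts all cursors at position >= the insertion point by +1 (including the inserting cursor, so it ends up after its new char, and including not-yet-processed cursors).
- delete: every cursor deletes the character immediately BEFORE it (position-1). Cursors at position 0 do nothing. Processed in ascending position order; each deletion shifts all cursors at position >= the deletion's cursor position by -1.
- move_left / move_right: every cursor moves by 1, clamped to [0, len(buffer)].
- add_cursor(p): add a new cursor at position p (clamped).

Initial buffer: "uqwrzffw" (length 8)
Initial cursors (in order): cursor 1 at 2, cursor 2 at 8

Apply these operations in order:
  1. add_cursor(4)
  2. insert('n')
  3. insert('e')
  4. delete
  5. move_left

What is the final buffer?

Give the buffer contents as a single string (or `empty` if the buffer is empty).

Answer: uqnwrnzffwn

Derivation:
After op 1 (add_cursor(4)): buffer="uqwrzffw" (len 8), cursors c1@2 c3@4 c2@8, authorship ........
After op 2 (insert('n')): buffer="uqnwrnzffwn" (len 11), cursors c1@3 c3@6 c2@11, authorship ..1..3....2
After op 3 (insert('e')): buffer="uqnewrnezffwne" (len 14), cursors c1@4 c3@8 c2@14, authorship ..11..33....22
After op 4 (delete): buffer="uqnwrnzffwn" (len 11), cursors c1@3 c3@6 c2@11, authorship ..1..3....2
After op 5 (move_left): buffer="uqnwrnzffwn" (len 11), cursors c1@2 c3@5 c2@10, authorship ..1..3....2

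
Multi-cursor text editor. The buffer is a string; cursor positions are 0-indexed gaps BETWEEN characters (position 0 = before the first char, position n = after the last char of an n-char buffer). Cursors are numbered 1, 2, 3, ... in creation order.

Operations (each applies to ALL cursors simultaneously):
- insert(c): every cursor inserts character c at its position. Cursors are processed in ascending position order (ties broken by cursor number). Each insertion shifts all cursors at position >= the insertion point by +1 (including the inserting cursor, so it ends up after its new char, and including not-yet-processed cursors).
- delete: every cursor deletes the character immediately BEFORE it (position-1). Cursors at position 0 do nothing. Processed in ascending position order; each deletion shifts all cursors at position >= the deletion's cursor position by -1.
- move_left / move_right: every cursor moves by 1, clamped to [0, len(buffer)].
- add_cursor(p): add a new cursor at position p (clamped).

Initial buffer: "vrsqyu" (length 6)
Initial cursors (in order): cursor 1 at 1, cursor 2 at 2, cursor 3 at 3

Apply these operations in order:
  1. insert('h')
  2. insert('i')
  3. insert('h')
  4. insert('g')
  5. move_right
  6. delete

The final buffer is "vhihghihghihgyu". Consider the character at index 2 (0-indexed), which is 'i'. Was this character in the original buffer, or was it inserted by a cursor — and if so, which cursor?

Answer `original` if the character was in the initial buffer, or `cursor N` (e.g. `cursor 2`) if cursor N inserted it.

After op 1 (insert('h')): buffer="vhrhshqyu" (len 9), cursors c1@2 c2@4 c3@6, authorship .1.2.3...
After op 2 (insert('i')): buffer="vhirhishiqyu" (len 12), cursors c1@3 c2@6 c3@9, authorship .11.22.33...
After op 3 (insert('h')): buffer="vhihrhihshihqyu" (len 15), cursors c1@4 c2@8 c3@12, authorship .111.222.333...
After op 4 (insert('g')): buffer="vhihgrhihgshihgqyu" (len 18), cursors c1@5 c2@10 c3@15, authorship .1111.2222.3333...
After op 5 (move_right): buffer="vhihgrhihgshihgqyu" (len 18), cursors c1@6 c2@11 c3@16, authorship .1111.2222.3333...
After op 6 (delete): buffer="vhihghihghihgyu" (len 15), cursors c1@5 c2@9 c3@13, authorship .111122223333..
Authorship (.=original, N=cursor N): . 1 1 1 1 2 2 2 2 3 3 3 3 . .
Index 2: author = 1

Answer: cursor 1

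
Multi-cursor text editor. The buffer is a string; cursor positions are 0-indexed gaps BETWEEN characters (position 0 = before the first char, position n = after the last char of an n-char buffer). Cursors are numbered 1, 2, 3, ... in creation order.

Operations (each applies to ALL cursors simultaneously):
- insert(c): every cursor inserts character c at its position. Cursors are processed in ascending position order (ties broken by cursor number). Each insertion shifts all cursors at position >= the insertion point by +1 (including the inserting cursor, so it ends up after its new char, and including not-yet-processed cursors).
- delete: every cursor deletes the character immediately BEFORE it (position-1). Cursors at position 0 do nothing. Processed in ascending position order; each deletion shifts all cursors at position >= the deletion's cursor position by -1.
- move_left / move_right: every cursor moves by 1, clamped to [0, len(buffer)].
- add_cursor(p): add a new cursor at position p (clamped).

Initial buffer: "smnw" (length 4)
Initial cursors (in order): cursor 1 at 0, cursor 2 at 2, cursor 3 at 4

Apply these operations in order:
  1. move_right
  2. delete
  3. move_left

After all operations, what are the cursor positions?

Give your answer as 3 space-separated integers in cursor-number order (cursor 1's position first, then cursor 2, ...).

Answer: 0 0 0

Derivation:
After op 1 (move_right): buffer="smnw" (len 4), cursors c1@1 c2@3 c3@4, authorship ....
After op 2 (delete): buffer="m" (len 1), cursors c1@0 c2@1 c3@1, authorship .
After op 3 (move_left): buffer="m" (len 1), cursors c1@0 c2@0 c3@0, authorship .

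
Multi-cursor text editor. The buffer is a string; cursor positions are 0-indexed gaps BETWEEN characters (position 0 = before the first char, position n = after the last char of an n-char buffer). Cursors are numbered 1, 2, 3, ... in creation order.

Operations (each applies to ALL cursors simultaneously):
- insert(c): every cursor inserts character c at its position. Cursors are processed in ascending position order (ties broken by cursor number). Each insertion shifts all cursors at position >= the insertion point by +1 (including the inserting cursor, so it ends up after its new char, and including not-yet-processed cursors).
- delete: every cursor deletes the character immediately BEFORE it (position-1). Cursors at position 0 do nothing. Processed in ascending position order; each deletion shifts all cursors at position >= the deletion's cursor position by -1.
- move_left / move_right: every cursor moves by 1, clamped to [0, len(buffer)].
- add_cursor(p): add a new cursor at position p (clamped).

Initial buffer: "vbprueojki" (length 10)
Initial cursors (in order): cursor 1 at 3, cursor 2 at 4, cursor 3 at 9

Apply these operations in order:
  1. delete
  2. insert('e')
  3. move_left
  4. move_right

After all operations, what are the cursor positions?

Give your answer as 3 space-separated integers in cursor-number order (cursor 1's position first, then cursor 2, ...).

Answer: 4 4 9

Derivation:
After op 1 (delete): buffer="vbueoji" (len 7), cursors c1@2 c2@2 c3@6, authorship .......
After op 2 (insert('e')): buffer="vbeeueojei" (len 10), cursors c1@4 c2@4 c3@9, authorship ..12....3.
After op 3 (move_left): buffer="vbeeueojei" (len 10), cursors c1@3 c2@3 c3@8, authorship ..12....3.
After op 4 (move_right): buffer="vbeeueojei" (len 10), cursors c1@4 c2@4 c3@9, authorship ..12....3.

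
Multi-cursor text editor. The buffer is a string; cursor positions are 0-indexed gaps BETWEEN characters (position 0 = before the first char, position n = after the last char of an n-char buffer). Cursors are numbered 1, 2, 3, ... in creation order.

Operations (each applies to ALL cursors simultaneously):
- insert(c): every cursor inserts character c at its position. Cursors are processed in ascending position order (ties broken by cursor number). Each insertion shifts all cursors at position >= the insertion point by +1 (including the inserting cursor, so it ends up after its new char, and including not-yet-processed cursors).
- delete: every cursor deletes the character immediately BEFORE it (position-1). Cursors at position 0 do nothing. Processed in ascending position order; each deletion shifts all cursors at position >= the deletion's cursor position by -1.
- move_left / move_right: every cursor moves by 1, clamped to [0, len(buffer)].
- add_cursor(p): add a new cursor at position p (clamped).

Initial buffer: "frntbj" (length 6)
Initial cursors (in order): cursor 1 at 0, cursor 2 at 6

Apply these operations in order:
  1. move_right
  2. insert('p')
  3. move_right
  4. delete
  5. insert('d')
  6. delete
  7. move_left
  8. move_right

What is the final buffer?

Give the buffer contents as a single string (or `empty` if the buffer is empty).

After op 1 (move_right): buffer="frntbj" (len 6), cursors c1@1 c2@6, authorship ......
After op 2 (insert('p')): buffer="fprntbjp" (len 8), cursors c1@2 c2@8, authorship .1.....2
After op 3 (move_right): buffer="fprntbjp" (len 8), cursors c1@3 c2@8, authorship .1.....2
After op 4 (delete): buffer="fpntbj" (len 6), cursors c1@2 c2@6, authorship .1....
After op 5 (insert('d')): buffer="fpdntbjd" (len 8), cursors c1@3 c2@8, authorship .11....2
After op 6 (delete): buffer="fpntbj" (len 6), cursors c1@2 c2@6, authorship .1....
After op 7 (move_left): buffer="fpntbj" (len 6), cursors c1@1 c2@5, authorship .1....
After op 8 (move_right): buffer="fpntbj" (len 6), cursors c1@2 c2@6, authorship .1....

Answer: fpntbj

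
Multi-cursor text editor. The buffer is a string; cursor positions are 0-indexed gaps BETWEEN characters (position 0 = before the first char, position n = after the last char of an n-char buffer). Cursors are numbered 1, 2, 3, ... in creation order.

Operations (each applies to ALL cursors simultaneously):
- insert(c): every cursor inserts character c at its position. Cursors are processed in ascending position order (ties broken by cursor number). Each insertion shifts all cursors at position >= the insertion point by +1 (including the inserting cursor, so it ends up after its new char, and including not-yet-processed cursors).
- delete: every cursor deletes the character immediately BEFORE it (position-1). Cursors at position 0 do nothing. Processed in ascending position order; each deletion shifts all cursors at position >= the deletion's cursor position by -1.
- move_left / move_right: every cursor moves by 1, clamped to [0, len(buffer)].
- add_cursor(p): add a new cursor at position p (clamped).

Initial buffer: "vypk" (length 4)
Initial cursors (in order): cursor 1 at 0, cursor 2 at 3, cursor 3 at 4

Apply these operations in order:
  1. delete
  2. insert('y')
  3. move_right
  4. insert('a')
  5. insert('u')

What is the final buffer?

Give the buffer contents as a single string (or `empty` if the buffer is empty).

Answer: yvauyyyaauu

Derivation:
After op 1 (delete): buffer="vy" (len 2), cursors c1@0 c2@2 c3@2, authorship ..
After op 2 (insert('y')): buffer="yvyyy" (len 5), cursors c1@1 c2@5 c3@5, authorship 1..23
After op 3 (move_right): buffer="yvyyy" (len 5), cursors c1@2 c2@5 c3@5, authorship 1..23
After op 4 (insert('a')): buffer="yvayyyaa" (len 8), cursors c1@3 c2@8 c3@8, authorship 1.1.2323
After op 5 (insert('u')): buffer="yvauyyyaauu" (len 11), cursors c1@4 c2@11 c3@11, authorship 1.11.232323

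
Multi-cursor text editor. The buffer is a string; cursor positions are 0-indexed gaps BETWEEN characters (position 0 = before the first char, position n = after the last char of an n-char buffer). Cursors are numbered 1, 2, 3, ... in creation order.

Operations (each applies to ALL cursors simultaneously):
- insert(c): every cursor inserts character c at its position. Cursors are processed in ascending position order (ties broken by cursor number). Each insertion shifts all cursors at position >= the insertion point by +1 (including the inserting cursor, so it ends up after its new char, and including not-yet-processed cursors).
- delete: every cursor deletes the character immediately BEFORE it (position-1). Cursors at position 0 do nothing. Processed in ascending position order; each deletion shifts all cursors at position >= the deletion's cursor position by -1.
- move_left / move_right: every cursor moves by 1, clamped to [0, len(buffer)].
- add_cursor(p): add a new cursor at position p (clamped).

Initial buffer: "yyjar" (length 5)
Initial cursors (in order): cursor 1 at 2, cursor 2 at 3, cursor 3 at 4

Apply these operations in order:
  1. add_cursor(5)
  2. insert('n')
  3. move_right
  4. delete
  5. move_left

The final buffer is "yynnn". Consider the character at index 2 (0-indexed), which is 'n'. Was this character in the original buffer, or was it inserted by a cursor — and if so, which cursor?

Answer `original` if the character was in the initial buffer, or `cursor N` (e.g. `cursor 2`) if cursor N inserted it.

After op 1 (add_cursor(5)): buffer="yyjar" (len 5), cursors c1@2 c2@3 c3@4 c4@5, authorship .....
After op 2 (insert('n')): buffer="yynjnanrn" (len 9), cursors c1@3 c2@5 c3@7 c4@9, authorship ..1.2.3.4
After op 3 (move_right): buffer="yynjnanrn" (len 9), cursors c1@4 c2@6 c3@8 c4@9, authorship ..1.2.3.4
After op 4 (delete): buffer="yynnn" (len 5), cursors c1@3 c2@4 c3@5 c4@5, authorship ..123
After op 5 (move_left): buffer="yynnn" (len 5), cursors c1@2 c2@3 c3@4 c4@4, authorship ..123
Authorship (.=original, N=cursor N): . . 1 2 3
Index 2: author = 1

Answer: cursor 1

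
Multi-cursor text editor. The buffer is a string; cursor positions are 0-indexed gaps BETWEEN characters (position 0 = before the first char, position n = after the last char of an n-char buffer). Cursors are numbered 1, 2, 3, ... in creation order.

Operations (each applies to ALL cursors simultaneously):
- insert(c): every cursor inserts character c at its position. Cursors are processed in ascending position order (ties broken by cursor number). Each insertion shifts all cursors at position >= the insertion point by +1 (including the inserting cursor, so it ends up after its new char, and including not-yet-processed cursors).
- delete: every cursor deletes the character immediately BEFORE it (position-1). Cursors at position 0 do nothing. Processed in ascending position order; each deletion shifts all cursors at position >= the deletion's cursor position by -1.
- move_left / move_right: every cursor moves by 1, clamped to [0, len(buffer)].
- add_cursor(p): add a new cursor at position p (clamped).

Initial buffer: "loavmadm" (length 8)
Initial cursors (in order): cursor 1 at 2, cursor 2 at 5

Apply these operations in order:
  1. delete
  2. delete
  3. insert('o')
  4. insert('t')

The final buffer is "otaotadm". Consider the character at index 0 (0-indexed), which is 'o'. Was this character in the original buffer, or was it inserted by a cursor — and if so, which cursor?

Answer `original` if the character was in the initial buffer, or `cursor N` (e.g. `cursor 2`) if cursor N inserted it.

After op 1 (delete): buffer="lavadm" (len 6), cursors c1@1 c2@3, authorship ......
After op 2 (delete): buffer="aadm" (len 4), cursors c1@0 c2@1, authorship ....
After op 3 (insert('o')): buffer="oaoadm" (len 6), cursors c1@1 c2@3, authorship 1.2...
After op 4 (insert('t')): buffer="otaotadm" (len 8), cursors c1@2 c2@5, authorship 11.22...
Authorship (.=original, N=cursor N): 1 1 . 2 2 . . .
Index 0: author = 1

Answer: cursor 1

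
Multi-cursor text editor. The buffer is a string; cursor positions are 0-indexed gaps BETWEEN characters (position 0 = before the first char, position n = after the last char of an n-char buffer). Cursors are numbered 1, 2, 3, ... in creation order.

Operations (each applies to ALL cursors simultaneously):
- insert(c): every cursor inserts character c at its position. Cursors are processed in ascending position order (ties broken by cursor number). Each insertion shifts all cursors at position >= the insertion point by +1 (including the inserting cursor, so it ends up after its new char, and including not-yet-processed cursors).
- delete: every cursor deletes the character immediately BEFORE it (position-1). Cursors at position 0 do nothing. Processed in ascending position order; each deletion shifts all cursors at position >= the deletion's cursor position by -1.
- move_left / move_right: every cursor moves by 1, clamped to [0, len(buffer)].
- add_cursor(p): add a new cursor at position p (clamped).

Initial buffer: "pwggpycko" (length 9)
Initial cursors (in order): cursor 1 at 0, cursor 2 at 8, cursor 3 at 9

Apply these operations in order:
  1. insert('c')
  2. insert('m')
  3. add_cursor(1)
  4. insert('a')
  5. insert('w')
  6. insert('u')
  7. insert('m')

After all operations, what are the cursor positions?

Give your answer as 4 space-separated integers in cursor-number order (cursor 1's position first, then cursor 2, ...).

Answer: 10 24 31 5

Derivation:
After op 1 (insert('c')): buffer="cpwggpyckcoc" (len 12), cursors c1@1 c2@10 c3@12, authorship 1........2.3
After op 2 (insert('m')): buffer="cmpwggpyckcmocm" (len 15), cursors c1@2 c2@12 c3@15, authorship 11........22.33
After op 3 (add_cursor(1)): buffer="cmpwggpyckcmocm" (len 15), cursors c4@1 c1@2 c2@12 c3@15, authorship 11........22.33
After op 4 (insert('a')): buffer="camapwggpyckcmaocma" (len 19), cursors c4@2 c1@4 c2@15 c3@19, authorship 1411........222.333
After op 5 (insert('w')): buffer="cawmawpwggpyckcmawocmaw" (len 23), cursors c4@3 c1@6 c2@18 c3@23, authorship 144111........2222.3333
After op 6 (insert('u')): buffer="cawumawupwggpyckcmawuocmawu" (len 27), cursors c4@4 c1@8 c2@21 c3@27, authorship 14441111........22222.33333
After op 7 (insert('m')): buffer="cawummawumpwggpyckcmawumocmawum" (len 31), cursors c4@5 c1@10 c2@24 c3@31, authorship 1444411111........222222.333333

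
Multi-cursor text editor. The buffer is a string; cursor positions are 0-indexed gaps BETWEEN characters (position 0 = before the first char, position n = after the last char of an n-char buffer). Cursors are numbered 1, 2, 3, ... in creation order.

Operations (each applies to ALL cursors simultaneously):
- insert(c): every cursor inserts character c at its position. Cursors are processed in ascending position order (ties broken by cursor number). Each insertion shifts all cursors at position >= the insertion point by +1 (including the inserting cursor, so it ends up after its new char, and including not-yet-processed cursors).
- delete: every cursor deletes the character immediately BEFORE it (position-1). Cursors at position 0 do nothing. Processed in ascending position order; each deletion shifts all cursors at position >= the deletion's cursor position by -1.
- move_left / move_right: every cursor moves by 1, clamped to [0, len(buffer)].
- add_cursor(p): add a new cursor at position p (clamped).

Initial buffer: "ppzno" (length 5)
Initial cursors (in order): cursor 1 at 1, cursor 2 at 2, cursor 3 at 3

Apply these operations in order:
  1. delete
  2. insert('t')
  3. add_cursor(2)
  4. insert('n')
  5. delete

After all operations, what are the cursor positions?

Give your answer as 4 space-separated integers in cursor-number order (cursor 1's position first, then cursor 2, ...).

Answer: 3 3 3 2

Derivation:
After op 1 (delete): buffer="no" (len 2), cursors c1@0 c2@0 c3@0, authorship ..
After op 2 (insert('t')): buffer="tttno" (len 5), cursors c1@3 c2@3 c3@3, authorship 123..
After op 3 (add_cursor(2)): buffer="tttno" (len 5), cursors c4@2 c1@3 c2@3 c3@3, authorship 123..
After op 4 (insert('n')): buffer="ttntnnnno" (len 9), cursors c4@3 c1@7 c2@7 c3@7, authorship 1243123..
After op 5 (delete): buffer="tttno" (len 5), cursors c4@2 c1@3 c2@3 c3@3, authorship 123..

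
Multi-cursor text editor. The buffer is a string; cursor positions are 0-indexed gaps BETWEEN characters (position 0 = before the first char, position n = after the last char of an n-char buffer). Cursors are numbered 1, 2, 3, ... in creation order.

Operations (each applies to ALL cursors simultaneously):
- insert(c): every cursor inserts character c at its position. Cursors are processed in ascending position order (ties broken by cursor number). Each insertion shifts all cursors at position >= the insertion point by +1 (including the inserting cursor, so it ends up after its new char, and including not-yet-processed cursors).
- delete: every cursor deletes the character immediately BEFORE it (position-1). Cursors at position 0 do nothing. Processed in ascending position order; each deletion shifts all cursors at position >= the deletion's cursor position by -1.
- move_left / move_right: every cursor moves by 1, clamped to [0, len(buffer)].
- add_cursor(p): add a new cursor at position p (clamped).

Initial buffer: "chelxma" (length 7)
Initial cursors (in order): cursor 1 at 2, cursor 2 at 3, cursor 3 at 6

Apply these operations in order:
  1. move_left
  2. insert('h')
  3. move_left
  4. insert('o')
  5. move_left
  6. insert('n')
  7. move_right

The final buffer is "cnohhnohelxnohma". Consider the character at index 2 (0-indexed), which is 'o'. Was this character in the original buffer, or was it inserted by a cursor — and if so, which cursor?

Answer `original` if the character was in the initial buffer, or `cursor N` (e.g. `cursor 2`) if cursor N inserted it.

Answer: cursor 1

Derivation:
After op 1 (move_left): buffer="chelxma" (len 7), cursors c1@1 c2@2 c3@5, authorship .......
After op 2 (insert('h')): buffer="chhhelxhma" (len 10), cursors c1@2 c2@4 c3@8, authorship .1.2...3..
After op 3 (move_left): buffer="chhhelxhma" (len 10), cursors c1@1 c2@3 c3@7, authorship .1.2...3..
After op 4 (insert('o')): buffer="cohhohelxohma" (len 13), cursors c1@2 c2@5 c3@10, authorship .11.22...33..
After op 5 (move_left): buffer="cohhohelxohma" (len 13), cursors c1@1 c2@4 c3@9, authorship .11.22...33..
After op 6 (insert('n')): buffer="cnohhnohelxnohma" (len 16), cursors c1@2 c2@6 c3@12, authorship .111.222...333..
After op 7 (move_right): buffer="cnohhnohelxnohma" (len 16), cursors c1@3 c2@7 c3@13, authorship .111.222...333..
Authorship (.=original, N=cursor N): . 1 1 1 . 2 2 2 . . . 3 3 3 . .
Index 2: author = 1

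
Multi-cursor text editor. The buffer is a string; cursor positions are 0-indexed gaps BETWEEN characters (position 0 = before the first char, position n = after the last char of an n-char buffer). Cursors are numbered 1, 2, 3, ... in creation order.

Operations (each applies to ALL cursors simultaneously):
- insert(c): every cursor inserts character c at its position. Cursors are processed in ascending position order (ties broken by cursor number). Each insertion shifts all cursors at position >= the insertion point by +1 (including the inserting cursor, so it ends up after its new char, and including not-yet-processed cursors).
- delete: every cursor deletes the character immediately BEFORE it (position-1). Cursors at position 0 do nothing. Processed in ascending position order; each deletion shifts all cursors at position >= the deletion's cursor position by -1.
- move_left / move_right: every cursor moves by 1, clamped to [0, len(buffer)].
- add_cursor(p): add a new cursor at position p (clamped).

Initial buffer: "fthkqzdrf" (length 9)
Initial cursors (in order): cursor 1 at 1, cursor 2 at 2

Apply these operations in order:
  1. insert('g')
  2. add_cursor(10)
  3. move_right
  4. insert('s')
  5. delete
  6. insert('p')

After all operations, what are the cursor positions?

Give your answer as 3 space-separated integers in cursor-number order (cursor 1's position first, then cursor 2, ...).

After op 1 (insert('g')): buffer="fgtghkqzdrf" (len 11), cursors c1@2 c2@4, authorship .1.2.......
After op 2 (add_cursor(10)): buffer="fgtghkqzdrf" (len 11), cursors c1@2 c2@4 c3@10, authorship .1.2.......
After op 3 (move_right): buffer="fgtghkqzdrf" (len 11), cursors c1@3 c2@5 c3@11, authorship .1.2.......
After op 4 (insert('s')): buffer="fgtsghskqzdrfs" (len 14), cursors c1@4 c2@7 c3@14, authorship .1.12.2......3
After op 5 (delete): buffer="fgtghkqzdrf" (len 11), cursors c1@3 c2@5 c3@11, authorship .1.2.......
After op 6 (insert('p')): buffer="fgtpghpkqzdrfp" (len 14), cursors c1@4 c2@7 c3@14, authorship .1.12.2......3

Answer: 4 7 14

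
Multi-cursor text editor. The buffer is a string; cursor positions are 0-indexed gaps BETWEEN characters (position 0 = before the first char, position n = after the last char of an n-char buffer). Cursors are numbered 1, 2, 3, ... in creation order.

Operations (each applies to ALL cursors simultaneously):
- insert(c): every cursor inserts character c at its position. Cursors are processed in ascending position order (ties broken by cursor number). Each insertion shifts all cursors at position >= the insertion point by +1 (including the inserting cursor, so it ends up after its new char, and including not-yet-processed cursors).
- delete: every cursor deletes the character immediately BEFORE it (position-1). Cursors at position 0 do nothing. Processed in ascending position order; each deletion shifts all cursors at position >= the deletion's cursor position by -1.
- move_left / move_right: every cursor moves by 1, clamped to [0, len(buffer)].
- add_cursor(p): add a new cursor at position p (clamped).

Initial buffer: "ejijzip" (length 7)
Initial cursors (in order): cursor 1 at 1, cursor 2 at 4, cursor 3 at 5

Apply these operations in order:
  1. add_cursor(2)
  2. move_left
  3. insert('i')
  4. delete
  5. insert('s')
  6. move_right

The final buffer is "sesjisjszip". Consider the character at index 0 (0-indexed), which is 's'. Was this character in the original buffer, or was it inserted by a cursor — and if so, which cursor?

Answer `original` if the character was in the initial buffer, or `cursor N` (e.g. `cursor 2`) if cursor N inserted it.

Answer: cursor 1

Derivation:
After op 1 (add_cursor(2)): buffer="ejijzip" (len 7), cursors c1@1 c4@2 c2@4 c3@5, authorship .......
After op 2 (move_left): buffer="ejijzip" (len 7), cursors c1@0 c4@1 c2@3 c3@4, authorship .......
After op 3 (insert('i')): buffer="ieijiijizip" (len 11), cursors c1@1 c4@3 c2@6 c3@8, authorship 1.4..2.3...
After op 4 (delete): buffer="ejijzip" (len 7), cursors c1@0 c4@1 c2@3 c3@4, authorship .......
After op 5 (insert('s')): buffer="sesjisjszip" (len 11), cursors c1@1 c4@3 c2@6 c3@8, authorship 1.4..2.3...
After op 6 (move_right): buffer="sesjisjszip" (len 11), cursors c1@2 c4@4 c2@7 c3@9, authorship 1.4..2.3...
Authorship (.=original, N=cursor N): 1 . 4 . . 2 . 3 . . .
Index 0: author = 1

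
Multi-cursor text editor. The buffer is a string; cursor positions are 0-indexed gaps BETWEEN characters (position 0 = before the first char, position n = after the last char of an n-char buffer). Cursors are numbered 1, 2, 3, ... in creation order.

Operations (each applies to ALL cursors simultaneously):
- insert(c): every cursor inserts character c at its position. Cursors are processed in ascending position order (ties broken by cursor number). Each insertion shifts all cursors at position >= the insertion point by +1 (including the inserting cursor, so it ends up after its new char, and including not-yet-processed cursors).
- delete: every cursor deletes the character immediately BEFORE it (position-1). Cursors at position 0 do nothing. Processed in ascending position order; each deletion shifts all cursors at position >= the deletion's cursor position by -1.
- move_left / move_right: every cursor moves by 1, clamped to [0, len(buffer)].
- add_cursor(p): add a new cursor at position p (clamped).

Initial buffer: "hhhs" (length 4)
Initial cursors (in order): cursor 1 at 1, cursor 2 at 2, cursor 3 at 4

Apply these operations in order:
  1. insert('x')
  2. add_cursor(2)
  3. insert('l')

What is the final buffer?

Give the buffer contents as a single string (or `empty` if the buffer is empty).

After op 1 (insert('x')): buffer="hxhxhsx" (len 7), cursors c1@2 c2@4 c3@7, authorship .1.2..3
After op 2 (add_cursor(2)): buffer="hxhxhsx" (len 7), cursors c1@2 c4@2 c2@4 c3@7, authorship .1.2..3
After op 3 (insert('l')): buffer="hxllhxlhsxl" (len 11), cursors c1@4 c4@4 c2@7 c3@11, authorship .114.22..33

Answer: hxllhxlhsxl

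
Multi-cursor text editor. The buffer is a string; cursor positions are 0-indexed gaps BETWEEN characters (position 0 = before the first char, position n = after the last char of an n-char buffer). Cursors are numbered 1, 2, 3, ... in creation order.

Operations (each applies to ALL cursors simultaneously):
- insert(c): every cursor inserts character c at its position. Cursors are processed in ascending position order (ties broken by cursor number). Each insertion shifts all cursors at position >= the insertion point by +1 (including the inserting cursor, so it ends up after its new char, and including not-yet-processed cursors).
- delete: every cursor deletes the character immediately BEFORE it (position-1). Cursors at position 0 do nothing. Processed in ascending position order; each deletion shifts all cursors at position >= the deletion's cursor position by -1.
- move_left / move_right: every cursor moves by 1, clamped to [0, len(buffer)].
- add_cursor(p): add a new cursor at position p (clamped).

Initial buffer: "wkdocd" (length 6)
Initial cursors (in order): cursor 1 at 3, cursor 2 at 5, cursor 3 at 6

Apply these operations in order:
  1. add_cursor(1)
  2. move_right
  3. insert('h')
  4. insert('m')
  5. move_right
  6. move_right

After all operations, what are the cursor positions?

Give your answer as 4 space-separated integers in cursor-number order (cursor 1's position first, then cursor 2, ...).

After op 1 (add_cursor(1)): buffer="wkdocd" (len 6), cursors c4@1 c1@3 c2@5 c3@6, authorship ......
After op 2 (move_right): buffer="wkdocd" (len 6), cursors c4@2 c1@4 c2@6 c3@6, authorship ......
After op 3 (insert('h')): buffer="wkhdohcdhh" (len 10), cursors c4@3 c1@6 c2@10 c3@10, authorship ..4..1..23
After op 4 (insert('m')): buffer="wkhmdohmcdhhmm" (len 14), cursors c4@4 c1@8 c2@14 c3@14, authorship ..44..11..2323
After op 5 (move_right): buffer="wkhmdohmcdhhmm" (len 14), cursors c4@5 c1@9 c2@14 c3@14, authorship ..44..11..2323
After op 6 (move_right): buffer="wkhmdohmcdhhmm" (len 14), cursors c4@6 c1@10 c2@14 c3@14, authorship ..44..11..2323

Answer: 10 14 14 6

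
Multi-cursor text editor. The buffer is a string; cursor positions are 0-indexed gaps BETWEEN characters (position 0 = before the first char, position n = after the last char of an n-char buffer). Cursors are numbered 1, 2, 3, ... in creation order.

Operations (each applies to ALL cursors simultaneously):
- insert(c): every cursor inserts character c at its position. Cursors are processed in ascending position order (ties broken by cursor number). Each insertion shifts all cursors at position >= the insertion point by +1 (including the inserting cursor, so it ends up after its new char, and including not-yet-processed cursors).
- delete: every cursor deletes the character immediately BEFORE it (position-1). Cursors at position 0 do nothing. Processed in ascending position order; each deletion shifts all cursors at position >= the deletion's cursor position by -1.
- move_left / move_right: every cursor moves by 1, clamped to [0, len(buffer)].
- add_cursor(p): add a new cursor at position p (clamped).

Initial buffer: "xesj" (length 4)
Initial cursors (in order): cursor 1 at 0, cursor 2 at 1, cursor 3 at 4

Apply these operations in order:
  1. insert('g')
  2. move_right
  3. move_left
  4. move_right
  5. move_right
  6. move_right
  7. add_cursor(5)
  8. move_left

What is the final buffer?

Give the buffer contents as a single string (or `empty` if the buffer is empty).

After op 1 (insert('g')): buffer="gxgesjg" (len 7), cursors c1@1 c2@3 c3@7, authorship 1.2...3
After op 2 (move_right): buffer="gxgesjg" (len 7), cursors c1@2 c2@4 c3@7, authorship 1.2...3
After op 3 (move_left): buffer="gxgesjg" (len 7), cursors c1@1 c2@3 c3@6, authorship 1.2...3
After op 4 (move_right): buffer="gxgesjg" (len 7), cursors c1@2 c2@4 c3@7, authorship 1.2...3
After op 5 (move_right): buffer="gxgesjg" (len 7), cursors c1@3 c2@5 c3@7, authorship 1.2...3
After op 6 (move_right): buffer="gxgesjg" (len 7), cursors c1@4 c2@6 c3@7, authorship 1.2...3
After op 7 (add_cursor(5)): buffer="gxgesjg" (len 7), cursors c1@4 c4@5 c2@6 c3@7, authorship 1.2...3
After op 8 (move_left): buffer="gxgesjg" (len 7), cursors c1@3 c4@4 c2@5 c3@6, authorship 1.2...3

Answer: gxgesjg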